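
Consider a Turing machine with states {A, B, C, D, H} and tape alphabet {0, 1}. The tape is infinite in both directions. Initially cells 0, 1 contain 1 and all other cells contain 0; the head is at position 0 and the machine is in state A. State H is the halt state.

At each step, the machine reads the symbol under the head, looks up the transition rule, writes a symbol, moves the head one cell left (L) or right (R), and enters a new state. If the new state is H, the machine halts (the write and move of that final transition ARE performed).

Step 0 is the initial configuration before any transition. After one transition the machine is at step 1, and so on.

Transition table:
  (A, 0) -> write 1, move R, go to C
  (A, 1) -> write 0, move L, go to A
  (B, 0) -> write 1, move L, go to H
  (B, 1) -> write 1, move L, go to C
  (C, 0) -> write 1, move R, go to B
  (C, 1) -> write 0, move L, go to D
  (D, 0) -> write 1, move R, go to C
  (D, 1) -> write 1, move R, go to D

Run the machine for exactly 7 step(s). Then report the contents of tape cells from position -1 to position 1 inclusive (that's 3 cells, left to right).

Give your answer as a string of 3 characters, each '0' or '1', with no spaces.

Step 1: in state A at pos 0, read 1 -> (A,1)->write 0,move L,goto A. Now: state=A, head=-1, tape[-2..2]=00010 (head:  ^)
Step 2: in state A at pos -1, read 0 -> (A,0)->write 1,move R,goto C. Now: state=C, head=0, tape[-2..2]=01010 (head:   ^)
Step 3: in state C at pos 0, read 0 -> (C,0)->write 1,move R,goto B. Now: state=B, head=1, tape[-2..2]=01110 (head:    ^)
Step 4: in state B at pos 1, read 1 -> (B,1)->write 1,move L,goto C. Now: state=C, head=0, tape[-2..2]=01110 (head:   ^)
Step 5: in state C at pos 0, read 1 -> (C,1)->write 0,move L,goto D. Now: state=D, head=-1, tape[-2..2]=01010 (head:  ^)
Step 6: in state D at pos -1, read 1 -> (D,1)->write 1,move R,goto D. Now: state=D, head=0, tape[-2..2]=01010 (head:   ^)
Step 7: in state D at pos 0, read 0 -> (D,0)->write 1,move R,goto C. Now: state=C, head=1, tape[-2..2]=01110 (head:    ^)

Answer: 111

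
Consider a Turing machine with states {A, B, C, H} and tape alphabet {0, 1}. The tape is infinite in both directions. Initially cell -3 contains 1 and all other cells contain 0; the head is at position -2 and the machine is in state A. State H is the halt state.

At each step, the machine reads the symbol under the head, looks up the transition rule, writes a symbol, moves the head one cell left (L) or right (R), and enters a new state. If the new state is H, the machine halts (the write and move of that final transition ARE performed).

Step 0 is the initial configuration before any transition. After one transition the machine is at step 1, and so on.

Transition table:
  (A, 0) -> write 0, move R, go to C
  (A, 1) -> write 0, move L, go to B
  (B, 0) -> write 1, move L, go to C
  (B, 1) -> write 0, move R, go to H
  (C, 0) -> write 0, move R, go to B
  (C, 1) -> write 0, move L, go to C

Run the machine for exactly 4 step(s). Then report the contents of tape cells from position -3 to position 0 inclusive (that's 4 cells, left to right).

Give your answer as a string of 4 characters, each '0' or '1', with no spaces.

Step 1: in state A at pos -2, read 0 -> (A,0)->write 0,move R,goto C. Now: state=C, head=-1, tape[-4..0]=01000 (head:    ^)
Step 2: in state C at pos -1, read 0 -> (C,0)->write 0,move R,goto B. Now: state=B, head=0, tape[-4..1]=010000 (head:     ^)
Step 3: in state B at pos 0, read 0 -> (B,0)->write 1,move L,goto C. Now: state=C, head=-1, tape[-4..1]=010010 (head:    ^)
Step 4: in state C at pos -1, read 0 -> (C,0)->write 0,move R,goto B. Now: state=B, head=0, tape[-4..1]=010010 (head:     ^)

Answer: 1001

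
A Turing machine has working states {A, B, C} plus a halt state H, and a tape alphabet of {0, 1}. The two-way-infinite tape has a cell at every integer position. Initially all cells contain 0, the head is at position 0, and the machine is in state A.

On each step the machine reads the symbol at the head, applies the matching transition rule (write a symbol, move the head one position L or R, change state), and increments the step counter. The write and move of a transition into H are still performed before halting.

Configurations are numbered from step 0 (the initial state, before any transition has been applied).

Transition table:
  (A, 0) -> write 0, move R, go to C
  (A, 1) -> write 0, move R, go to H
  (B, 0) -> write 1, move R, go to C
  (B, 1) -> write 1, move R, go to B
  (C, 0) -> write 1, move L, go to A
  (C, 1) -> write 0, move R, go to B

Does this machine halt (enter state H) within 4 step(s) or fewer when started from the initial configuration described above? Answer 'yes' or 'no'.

Answer: no

Derivation:
Step 1: in state A at pos 0, read 0 -> (A,0)->write 0,move R,goto C. Now: state=C, head=1, tape[-1..2]=0000 (head:   ^)
Step 2: in state C at pos 1, read 0 -> (C,0)->write 1,move L,goto A. Now: state=A, head=0, tape[-1..2]=0010 (head:  ^)
Step 3: in state A at pos 0, read 0 -> (A,0)->write 0,move R,goto C. Now: state=C, head=1, tape[-1..2]=0010 (head:   ^)
Step 4: in state C at pos 1, read 1 -> (C,1)->write 0,move R,goto B. Now: state=B, head=2, tape[-1..3]=00000 (head:    ^)
After 4 step(s): state = B (not H) -> not halted within 4 -> no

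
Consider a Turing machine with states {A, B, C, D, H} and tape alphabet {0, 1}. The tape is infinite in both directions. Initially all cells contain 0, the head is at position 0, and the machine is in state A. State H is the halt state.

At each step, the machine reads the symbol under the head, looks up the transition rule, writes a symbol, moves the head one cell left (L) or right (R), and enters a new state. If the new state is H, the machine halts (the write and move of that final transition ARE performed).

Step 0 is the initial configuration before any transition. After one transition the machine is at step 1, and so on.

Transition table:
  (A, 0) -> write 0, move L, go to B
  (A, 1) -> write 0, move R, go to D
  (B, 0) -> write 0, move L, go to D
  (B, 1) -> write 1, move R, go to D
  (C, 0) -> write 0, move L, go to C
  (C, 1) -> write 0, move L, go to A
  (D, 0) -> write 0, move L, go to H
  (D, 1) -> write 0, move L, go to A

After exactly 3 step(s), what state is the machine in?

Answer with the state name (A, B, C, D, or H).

Answer: H

Derivation:
Step 1: in state A at pos 0, read 0 -> (A,0)->write 0,move L,goto B. Now: state=B, head=-1, tape[-2..1]=0000 (head:  ^)
Step 2: in state B at pos -1, read 0 -> (B,0)->write 0,move L,goto D. Now: state=D, head=-2, tape[-3..1]=00000 (head:  ^)
Step 3: in state D at pos -2, read 0 -> (D,0)->write 0,move L,goto H. Now: state=H, head=-3, tape[-4..1]=000000 (head:  ^)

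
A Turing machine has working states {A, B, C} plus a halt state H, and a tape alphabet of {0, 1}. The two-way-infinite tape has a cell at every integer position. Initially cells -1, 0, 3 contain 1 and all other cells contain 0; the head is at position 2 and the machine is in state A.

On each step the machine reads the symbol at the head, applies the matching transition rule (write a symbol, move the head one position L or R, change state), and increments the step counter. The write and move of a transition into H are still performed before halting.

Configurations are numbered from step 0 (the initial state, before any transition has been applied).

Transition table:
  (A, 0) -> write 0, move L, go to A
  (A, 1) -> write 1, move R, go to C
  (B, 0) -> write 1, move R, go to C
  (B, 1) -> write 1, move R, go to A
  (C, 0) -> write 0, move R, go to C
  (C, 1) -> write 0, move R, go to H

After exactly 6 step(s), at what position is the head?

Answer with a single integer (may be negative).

Step 1: in state A at pos 2, read 0 -> (A,0)->write 0,move L,goto A. Now: state=A, head=1, tape[-2..4]=0110010 (head:    ^)
Step 2: in state A at pos 1, read 0 -> (A,0)->write 0,move L,goto A. Now: state=A, head=0, tape[-2..4]=0110010 (head:   ^)
Step 3: in state A at pos 0, read 1 -> (A,1)->write 1,move R,goto C. Now: state=C, head=1, tape[-2..4]=0110010 (head:    ^)
Step 4: in state C at pos 1, read 0 -> (C,0)->write 0,move R,goto C. Now: state=C, head=2, tape[-2..4]=0110010 (head:     ^)
Step 5: in state C at pos 2, read 0 -> (C,0)->write 0,move R,goto C. Now: state=C, head=3, tape[-2..4]=0110010 (head:      ^)
Step 6: in state C at pos 3, read 1 -> (C,1)->write 0,move R,goto H. Now: state=H, head=4, tape[-2..5]=01100000 (head:       ^)

Answer: 4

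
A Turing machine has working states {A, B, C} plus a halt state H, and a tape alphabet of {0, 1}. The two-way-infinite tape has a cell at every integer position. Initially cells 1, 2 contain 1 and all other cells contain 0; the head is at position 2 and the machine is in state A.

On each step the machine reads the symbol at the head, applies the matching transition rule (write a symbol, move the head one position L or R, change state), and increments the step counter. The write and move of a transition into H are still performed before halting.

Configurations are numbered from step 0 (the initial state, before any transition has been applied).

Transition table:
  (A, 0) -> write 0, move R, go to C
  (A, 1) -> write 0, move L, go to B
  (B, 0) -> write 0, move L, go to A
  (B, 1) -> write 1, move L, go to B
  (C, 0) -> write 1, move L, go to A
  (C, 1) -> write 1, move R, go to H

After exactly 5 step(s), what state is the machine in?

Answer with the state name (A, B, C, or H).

Answer: A

Derivation:
Step 1: in state A at pos 2, read 1 -> (A,1)->write 0,move L,goto B. Now: state=B, head=1, tape[0..3]=0100 (head:  ^)
Step 2: in state B at pos 1, read 1 -> (B,1)->write 1,move L,goto B. Now: state=B, head=0, tape[-1..3]=00100 (head:  ^)
Step 3: in state B at pos 0, read 0 -> (B,0)->write 0,move L,goto A. Now: state=A, head=-1, tape[-2..3]=000100 (head:  ^)
Step 4: in state A at pos -1, read 0 -> (A,0)->write 0,move R,goto C. Now: state=C, head=0, tape[-2..3]=000100 (head:   ^)
Step 5: in state C at pos 0, read 0 -> (C,0)->write 1,move L,goto A. Now: state=A, head=-1, tape[-2..3]=001100 (head:  ^)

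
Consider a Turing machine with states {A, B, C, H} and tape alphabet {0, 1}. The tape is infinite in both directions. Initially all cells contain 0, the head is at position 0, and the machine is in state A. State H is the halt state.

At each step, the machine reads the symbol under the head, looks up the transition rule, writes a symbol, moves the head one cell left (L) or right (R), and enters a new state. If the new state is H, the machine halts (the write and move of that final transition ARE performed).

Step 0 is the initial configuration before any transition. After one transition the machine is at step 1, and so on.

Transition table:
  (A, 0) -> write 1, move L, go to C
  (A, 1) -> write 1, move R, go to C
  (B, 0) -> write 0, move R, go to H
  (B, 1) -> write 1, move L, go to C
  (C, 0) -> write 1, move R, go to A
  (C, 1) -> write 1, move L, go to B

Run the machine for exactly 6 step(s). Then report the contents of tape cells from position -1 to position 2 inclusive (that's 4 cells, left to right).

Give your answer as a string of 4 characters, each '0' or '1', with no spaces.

Step 1: in state A at pos 0, read 0 -> (A,0)->write 1,move L,goto C. Now: state=C, head=-1, tape[-2..1]=0010 (head:  ^)
Step 2: in state C at pos -1, read 0 -> (C,0)->write 1,move R,goto A. Now: state=A, head=0, tape[-2..1]=0110 (head:   ^)
Step 3: in state A at pos 0, read 1 -> (A,1)->write 1,move R,goto C. Now: state=C, head=1, tape[-2..2]=01100 (head:    ^)
Step 4: in state C at pos 1, read 0 -> (C,0)->write 1,move R,goto A. Now: state=A, head=2, tape[-2..3]=011100 (head:     ^)
Step 5: in state A at pos 2, read 0 -> (A,0)->write 1,move L,goto C. Now: state=C, head=1, tape[-2..3]=011110 (head:    ^)
Step 6: in state C at pos 1, read 1 -> (C,1)->write 1,move L,goto B. Now: state=B, head=0, tape[-2..3]=011110 (head:   ^)

Answer: 1111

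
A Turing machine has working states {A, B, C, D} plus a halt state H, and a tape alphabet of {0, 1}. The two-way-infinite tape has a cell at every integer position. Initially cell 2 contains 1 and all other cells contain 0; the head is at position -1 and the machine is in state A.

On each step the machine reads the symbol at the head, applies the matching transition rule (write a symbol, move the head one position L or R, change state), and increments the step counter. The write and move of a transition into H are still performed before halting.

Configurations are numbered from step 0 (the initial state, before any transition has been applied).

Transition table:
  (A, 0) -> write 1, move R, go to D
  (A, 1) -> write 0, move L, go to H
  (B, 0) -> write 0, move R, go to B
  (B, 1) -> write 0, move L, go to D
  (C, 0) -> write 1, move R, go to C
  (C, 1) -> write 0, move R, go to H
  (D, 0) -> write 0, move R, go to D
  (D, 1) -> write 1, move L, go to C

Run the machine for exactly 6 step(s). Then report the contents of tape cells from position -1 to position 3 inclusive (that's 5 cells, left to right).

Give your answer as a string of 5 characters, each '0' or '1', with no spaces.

Answer: 10100

Derivation:
Step 1: in state A at pos -1, read 0 -> (A,0)->write 1,move R,goto D. Now: state=D, head=0, tape[-2..3]=010010 (head:   ^)
Step 2: in state D at pos 0, read 0 -> (D,0)->write 0,move R,goto D. Now: state=D, head=1, tape[-2..3]=010010 (head:    ^)
Step 3: in state D at pos 1, read 0 -> (D,0)->write 0,move R,goto D. Now: state=D, head=2, tape[-2..3]=010010 (head:     ^)
Step 4: in state D at pos 2, read 1 -> (D,1)->write 1,move L,goto C. Now: state=C, head=1, tape[-2..3]=010010 (head:    ^)
Step 5: in state C at pos 1, read 0 -> (C,0)->write 1,move R,goto C. Now: state=C, head=2, tape[-2..3]=010110 (head:     ^)
Step 6: in state C at pos 2, read 1 -> (C,1)->write 0,move R,goto H. Now: state=H, head=3, tape[-2..4]=0101000 (head:      ^)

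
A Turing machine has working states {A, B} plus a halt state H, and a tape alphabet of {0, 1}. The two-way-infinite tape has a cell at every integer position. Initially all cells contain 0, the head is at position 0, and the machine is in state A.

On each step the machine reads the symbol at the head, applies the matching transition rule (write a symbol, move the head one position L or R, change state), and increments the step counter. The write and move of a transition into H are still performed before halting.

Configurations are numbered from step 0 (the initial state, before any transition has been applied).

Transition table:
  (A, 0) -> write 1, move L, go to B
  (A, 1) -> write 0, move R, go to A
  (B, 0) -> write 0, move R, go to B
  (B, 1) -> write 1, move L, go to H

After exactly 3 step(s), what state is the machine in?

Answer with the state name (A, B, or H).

Answer: H

Derivation:
Step 1: in state A at pos 0, read 0 -> (A,0)->write 1,move L,goto B. Now: state=B, head=-1, tape[-2..1]=0010 (head:  ^)
Step 2: in state B at pos -1, read 0 -> (B,0)->write 0,move R,goto B. Now: state=B, head=0, tape[-2..1]=0010 (head:   ^)
Step 3: in state B at pos 0, read 1 -> (B,1)->write 1,move L,goto H. Now: state=H, head=-1, tape[-2..1]=0010 (head:  ^)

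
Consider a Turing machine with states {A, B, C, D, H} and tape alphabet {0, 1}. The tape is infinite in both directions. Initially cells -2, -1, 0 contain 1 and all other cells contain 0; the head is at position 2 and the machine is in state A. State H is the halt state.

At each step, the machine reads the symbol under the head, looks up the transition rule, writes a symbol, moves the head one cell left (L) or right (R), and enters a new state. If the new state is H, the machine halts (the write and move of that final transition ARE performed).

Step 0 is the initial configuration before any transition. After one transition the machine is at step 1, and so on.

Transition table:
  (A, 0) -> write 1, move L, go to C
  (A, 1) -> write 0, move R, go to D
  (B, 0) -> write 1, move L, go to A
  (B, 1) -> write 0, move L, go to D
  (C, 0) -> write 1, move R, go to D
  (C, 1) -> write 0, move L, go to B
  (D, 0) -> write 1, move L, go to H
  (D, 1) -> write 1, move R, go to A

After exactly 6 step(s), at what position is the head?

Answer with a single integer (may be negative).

Step 1: in state A at pos 2, read 0 -> (A,0)->write 1,move L,goto C. Now: state=C, head=1, tape[-3..3]=0111010 (head:     ^)
Step 2: in state C at pos 1, read 0 -> (C,0)->write 1,move R,goto D. Now: state=D, head=2, tape[-3..3]=0111110 (head:      ^)
Step 3: in state D at pos 2, read 1 -> (D,1)->write 1,move R,goto A. Now: state=A, head=3, tape[-3..4]=01111100 (head:       ^)
Step 4: in state A at pos 3, read 0 -> (A,0)->write 1,move L,goto C. Now: state=C, head=2, tape[-3..4]=01111110 (head:      ^)
Step 5: in state C at pos 2, read 1 -> (C,1)->write 0,move L,goto B. Now: state=B, head=1, tape[-3..4]=01111010 (head:     ^)
Step 6: in state B at pos 1, read 1 -> (B,1)->write 0,move L,goto D. Now: state=D, head=0, tape[-3..4]=01110010 (head:    ^)

Answer: 0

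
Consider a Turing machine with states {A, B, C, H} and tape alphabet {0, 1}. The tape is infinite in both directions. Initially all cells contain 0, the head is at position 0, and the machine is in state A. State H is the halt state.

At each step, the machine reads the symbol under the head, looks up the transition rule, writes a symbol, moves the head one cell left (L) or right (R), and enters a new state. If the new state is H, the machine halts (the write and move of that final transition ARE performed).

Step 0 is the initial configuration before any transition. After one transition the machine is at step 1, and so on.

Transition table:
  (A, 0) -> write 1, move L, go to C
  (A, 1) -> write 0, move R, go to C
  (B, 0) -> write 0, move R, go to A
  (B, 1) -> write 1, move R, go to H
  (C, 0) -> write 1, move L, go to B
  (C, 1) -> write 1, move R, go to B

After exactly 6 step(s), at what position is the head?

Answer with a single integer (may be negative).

Answer: 2

Derivation:
Step 1: in state A at pos 0, read 0 -> (A,0)->write 1,move L,goto C. Now: state=C, head=-1, tape[-2..1]=0010 (head:  ^)
Step 2: in state C at pos -1, read 0 -> (C,0)->write 1,move L,goto B. Now: state=B, head=-2, tape[-3..1]=00110 (head:  ^)
Step 3: in state B at pos -2, read 0 -> (B,0)->write 0,move R,goto A. Now: state=A, head=-1, tape[-3..1]=00110 (head:   ^)
Step 4: in state A at pos -1, read 1 -> (A,1)->write 0,move R,goto C. Now: state=C, head=0, tape[-3..1]=00010 (head:    ^)
Step 5: in state C at pos 0, read 1 -> (C,1)->write 1,move R,goto B. Now: state=B, head=1, tape[-3..2]=000100 (head:     ^)
Step 6: in state B at pos 1, read 0 -> (B,0)->write 0,move R,goto A. Now: state=A, head=2, tape[-3..3]=0001000 (head:      ^)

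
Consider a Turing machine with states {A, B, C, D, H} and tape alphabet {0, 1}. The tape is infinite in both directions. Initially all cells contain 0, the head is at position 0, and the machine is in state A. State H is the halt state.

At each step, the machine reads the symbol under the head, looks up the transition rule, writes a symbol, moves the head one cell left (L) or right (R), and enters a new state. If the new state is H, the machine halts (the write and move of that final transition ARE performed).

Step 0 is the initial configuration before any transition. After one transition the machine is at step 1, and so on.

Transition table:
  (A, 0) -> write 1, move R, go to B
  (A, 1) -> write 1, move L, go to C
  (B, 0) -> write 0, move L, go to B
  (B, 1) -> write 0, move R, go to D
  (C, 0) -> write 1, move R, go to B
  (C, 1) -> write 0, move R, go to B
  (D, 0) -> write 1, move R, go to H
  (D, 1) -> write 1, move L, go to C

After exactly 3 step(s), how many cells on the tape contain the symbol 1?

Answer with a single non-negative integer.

Step 1: in state A at pos 0, read 0 -> (A,0)->write 1,move R,goto B. Now: state=B, head=1, tape[-1..2]=0100 (head:   ^)
Step 2: in state B at pos 1, read 0 -> (B,0)->write 0,move L,goto B. Now: state=B, head=0, tape[-1..2]=0100 (head:  ^)
Step 3: in state B at pos 0, read 1 -> (B,1)->write 0,move R,goto D. Now: state=D, head=1, tape[-1..2]=0000 (head:   ^)
No cell contains 1 after step 3 -> 0 cell(s)

Answer: 0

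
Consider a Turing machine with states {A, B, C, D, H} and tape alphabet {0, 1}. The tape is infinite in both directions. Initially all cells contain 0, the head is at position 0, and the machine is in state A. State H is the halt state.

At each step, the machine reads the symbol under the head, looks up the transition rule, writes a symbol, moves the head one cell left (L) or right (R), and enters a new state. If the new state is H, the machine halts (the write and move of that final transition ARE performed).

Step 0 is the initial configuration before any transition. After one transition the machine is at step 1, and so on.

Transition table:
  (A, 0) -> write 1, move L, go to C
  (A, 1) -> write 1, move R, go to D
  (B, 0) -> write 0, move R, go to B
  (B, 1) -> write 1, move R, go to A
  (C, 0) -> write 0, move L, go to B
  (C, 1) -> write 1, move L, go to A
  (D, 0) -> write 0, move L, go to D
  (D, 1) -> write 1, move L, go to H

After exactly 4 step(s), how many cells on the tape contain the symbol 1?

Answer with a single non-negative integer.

Answer: 1

Derivation:
Step 1: in state A at pos 0, read 0 -> (A,0)->write 1,move L,goto C. Now: state=C, head=-1, tape[-2..1]=0010 (head:  ^)
Step 2: in state C at pos -1, read 0 -> (C,0)->write 0,move L,goto B. Now: state=B, head=-2, tape[-3..1]=00010 (head:  ^)
Step 3: in state B at pos -2, read 0 -> (B,0)->write 0,move R,goto B. Now: state=B, head=-1, tape[-3..1]=00010 (head:   ^)
Step 4: in state B at pos -1, read 0 -> (B,0)->write 0,move R,goto B. Now: state=B, head=0, tape[-3..1]=00010 (head:    ^)
Cells containing 1 after step 4: {0} -> 1 cell(s)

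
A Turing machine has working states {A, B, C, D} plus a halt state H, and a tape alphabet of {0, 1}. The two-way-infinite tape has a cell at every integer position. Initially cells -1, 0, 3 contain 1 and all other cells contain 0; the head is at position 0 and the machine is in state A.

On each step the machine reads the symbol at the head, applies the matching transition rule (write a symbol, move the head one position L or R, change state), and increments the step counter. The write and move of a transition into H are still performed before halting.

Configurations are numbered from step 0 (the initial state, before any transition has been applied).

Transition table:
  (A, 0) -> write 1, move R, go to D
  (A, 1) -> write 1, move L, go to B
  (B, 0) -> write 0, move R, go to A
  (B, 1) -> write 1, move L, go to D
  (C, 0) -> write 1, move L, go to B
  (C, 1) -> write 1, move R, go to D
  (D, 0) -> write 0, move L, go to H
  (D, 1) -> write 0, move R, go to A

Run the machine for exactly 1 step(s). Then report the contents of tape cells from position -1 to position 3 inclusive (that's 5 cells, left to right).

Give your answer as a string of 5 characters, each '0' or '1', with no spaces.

Answer: 11001

Derivation:
Step 1: in state A at pos 0, read 1 -> (A,1)->write 1,move L,goto B. Now: state=B, head=-1, tape[-2..4]=0110010 (head:  ^)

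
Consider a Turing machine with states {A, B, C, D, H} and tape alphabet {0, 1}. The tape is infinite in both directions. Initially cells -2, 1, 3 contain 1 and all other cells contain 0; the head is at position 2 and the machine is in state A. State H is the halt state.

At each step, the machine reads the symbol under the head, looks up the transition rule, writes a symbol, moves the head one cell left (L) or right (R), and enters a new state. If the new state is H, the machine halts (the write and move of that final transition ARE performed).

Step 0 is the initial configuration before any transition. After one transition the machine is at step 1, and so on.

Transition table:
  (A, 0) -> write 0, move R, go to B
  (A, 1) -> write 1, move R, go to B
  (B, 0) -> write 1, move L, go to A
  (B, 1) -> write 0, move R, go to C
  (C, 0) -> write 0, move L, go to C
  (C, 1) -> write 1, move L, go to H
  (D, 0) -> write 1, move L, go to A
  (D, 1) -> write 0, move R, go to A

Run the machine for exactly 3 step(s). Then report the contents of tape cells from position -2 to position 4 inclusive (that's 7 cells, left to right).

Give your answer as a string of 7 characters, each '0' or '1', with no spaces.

Step 1: in state A at pos 2, read 0 -> (A,0)->write 0,move R,goto B. Now: state=B, head=3, tape[-3..4]=01001010 (head:       ^)
Step 2: in state B at pos 3, read 1 -> (B,1)->write 0,move R,goto C. Now: state=C, head=4, tape[-3..5]=010010000 (head:        ^)
Step 3: in state C at pos 4, read 0 -> (C,0)->write 0,move L,goto C. Now: state=C, head=3, tape[-3..5]=010010000 (head:       ^)

Answer: 1001000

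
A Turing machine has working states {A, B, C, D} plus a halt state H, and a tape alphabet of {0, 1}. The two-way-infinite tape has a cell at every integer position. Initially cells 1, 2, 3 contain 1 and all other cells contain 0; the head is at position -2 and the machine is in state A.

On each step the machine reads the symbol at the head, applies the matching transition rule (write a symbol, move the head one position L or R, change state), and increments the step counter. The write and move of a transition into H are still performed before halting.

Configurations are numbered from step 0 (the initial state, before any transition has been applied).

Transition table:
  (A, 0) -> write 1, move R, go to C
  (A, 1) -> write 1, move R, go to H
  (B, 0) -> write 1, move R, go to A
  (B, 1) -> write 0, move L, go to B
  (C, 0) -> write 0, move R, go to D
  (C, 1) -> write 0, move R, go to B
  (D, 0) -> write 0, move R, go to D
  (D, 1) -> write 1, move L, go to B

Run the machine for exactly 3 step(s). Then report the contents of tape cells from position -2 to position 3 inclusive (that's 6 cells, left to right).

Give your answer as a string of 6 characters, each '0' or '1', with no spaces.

Answer: 100111

Derivation:
Step 1: in state A at pos -2, read 0 -> (A,0)->write 1,move R,goto C. Now: state=C, head=-1, tape[-3..4]=01001110 (head:   ^)
Step 2: in state C at pos -1, read 0 -> (C,0)->write 0,move R,goto D. Now: state=D, head=0, tape[-3..4]=01001110 (head:    ^)
Step 3: in state D at pos 0, read 0 -> (D,0)->write 0,move R,goto D. Now: state=D, head=1, tape[-3..4]=01001110 (head:     ^)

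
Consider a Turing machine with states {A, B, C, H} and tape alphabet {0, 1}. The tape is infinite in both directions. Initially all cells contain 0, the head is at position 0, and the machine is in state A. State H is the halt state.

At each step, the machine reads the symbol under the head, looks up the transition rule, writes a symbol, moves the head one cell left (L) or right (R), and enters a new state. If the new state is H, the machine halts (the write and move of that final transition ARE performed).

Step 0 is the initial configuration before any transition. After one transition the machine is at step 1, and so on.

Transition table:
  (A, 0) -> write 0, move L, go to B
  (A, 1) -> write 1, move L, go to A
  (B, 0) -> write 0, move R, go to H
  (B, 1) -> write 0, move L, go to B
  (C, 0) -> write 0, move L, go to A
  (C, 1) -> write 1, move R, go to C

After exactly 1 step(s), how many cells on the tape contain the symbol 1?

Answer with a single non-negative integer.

Step 1: in state A at pos 0, read 0 -> (A,0)->write 0,move L,goto B. Now: state=B, head=-1, tape[-2..1]=0000 (head:  ^)
No cell contains 1 after step 1 -> 0 cell(s)

Answer: 0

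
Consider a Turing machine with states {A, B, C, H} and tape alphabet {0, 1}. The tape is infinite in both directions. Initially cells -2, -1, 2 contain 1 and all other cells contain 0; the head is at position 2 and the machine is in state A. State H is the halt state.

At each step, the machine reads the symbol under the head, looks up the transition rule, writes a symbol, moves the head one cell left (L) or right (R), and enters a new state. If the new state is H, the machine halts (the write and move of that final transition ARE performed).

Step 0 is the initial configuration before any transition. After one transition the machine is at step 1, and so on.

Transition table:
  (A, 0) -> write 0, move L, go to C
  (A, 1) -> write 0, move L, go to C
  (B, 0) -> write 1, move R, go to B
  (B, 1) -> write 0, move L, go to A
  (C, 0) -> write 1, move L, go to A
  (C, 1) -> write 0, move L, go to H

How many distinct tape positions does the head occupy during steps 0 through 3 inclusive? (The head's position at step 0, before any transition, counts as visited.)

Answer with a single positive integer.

Answer: 4

Derivation:
Step 1: in state A at pos 2, read 1 -> (A,1)->write 0,move L,goto C. Now: state=C, head=1, tape[-3..3]=0110000 (head:     ^)
Step 2: in state C at pos 1, read 0 -> (C,0)->write 1,move L,goto A. Now: state=A, head=0, tape[-3..3]=0110100 (head:    ^)
Step 3: in state A at pos 0, read 0 -> (A,0)->write 0,move L,goto C. Now: state=C, head=-1, tape[-3..3]=0110100 (head:   ^)
Head positions at steps 0..3: starting at 2, distinct positions visited = {-1, 0, 1, 2} -> 4 position(s)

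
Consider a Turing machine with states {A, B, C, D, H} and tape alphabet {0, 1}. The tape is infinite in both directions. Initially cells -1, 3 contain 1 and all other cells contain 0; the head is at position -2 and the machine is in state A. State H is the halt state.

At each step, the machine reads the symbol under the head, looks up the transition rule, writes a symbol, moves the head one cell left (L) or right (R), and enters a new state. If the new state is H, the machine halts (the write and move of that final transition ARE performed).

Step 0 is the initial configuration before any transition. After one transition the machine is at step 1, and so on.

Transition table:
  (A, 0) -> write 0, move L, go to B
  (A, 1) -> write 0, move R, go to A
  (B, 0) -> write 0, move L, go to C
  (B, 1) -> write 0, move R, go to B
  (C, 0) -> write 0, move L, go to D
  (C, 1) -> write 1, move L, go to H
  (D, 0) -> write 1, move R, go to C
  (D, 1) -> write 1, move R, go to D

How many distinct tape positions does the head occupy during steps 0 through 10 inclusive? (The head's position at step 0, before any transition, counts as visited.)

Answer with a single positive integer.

Step 1: in state A at pos -2, read 0 -> (A,0)->write 0,move L,goto B. Now: state=B, head=-3, tape[-4..4]=000100010 (head:  ^)
Step 2: in state B at pos -3, read 0 -> (B,0)->write 0,move L,goto C. Now: state=C, head=-4, tape[-5..4]=0000100010 (head:  ^)
Step 3: in state C at pos -4, read 0 -> (C,0)->write 0,move L,goto D. Now: state=D, head=-5, tape[-6..4]=00000100010 (head:  ^)
Step 4: in state D at pos -5, read 0 -> (D,0)->write 1,move R,goto C. Now: state=C, head=-4, tape[-6..4]=01000100010 (head:   ^)
Step 5: in state C at pos -4, read 0 -> (C,0)->write 0,move L,goto D. Now: state=D, head=-5, tape[-6..4]=01000100010 (head:  ^)
Step 6: in state D at pos -5, read 1 -> (D,1)->write 1,move R,goto D. Now: state=D, head=-4, tape[-6..4]=01000100010 (head:   ^)
Step 7: in state D at pos -4, read 0 -> (D,0)->write 1,move R,goto C. Now: state=C, head=-3, tape[-6..4]=01100100010 (head:    ^)
Step 8: in state C at pos -3, read 0 -> (C,0)->write 0,move L,goto D. Now: state=D, head=-4, tape[-6..4]=01100100010 (head:   ^)
Step 9: in state D at pos -4, read 1 -> (D,1)->write 1,move R,goto D. Now: state=D, head=-3, tape[-6..4]=01100100010 (head:    ^)
Step 10: in state D at pos -3, read 0 -> (D,0)->write 1,move R,goto C. Now: state=C, head=-2, tape[-6..4]=01110100010 (head:     ^)
Head positions at steps 0..10: starting at -2, distinct positions visited = {-5, -4, -3, -2} -> 4 position(s)

Answer: 4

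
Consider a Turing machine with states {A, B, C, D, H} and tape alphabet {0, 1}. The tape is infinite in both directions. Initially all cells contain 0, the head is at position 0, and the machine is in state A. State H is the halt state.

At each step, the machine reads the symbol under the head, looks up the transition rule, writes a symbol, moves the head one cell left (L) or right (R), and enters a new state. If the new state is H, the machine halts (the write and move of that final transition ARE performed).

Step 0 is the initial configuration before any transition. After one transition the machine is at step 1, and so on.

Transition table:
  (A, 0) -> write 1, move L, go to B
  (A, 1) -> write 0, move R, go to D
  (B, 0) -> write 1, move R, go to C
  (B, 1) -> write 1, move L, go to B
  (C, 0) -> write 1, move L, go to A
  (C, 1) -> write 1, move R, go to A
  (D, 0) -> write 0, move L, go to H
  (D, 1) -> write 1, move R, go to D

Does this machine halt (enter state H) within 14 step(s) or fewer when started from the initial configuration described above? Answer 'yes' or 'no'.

Step 1: in state A at pos 0, read 0 -> (A,0)->write 1,move L,goto B. Now: state=B, head=-1, tape[-2..1]=0010 (head:  ^)
Step 2: in state B at pos -1, read 0 -> (B,0)->write 1,move R,goto C. Now: state=C, head=0, tape[-2..1]=0110 (head:   ^)
Step 3: in state C at pos 0, read 1 -> (C,1)->write 1,move R,goto A. Now: state=A, head=1, tape[-2..2]=01100 (head:    ^)
Step 4: in state A at pos 1, read 0 -> (A,0)->write 1,move L,goto B. Now: state=B, head=0, tape[-2..2]=01110 (head:   ^)
Step 5: in state B at pos 0, read 1 -> (B,1)->write 1,move L,goto B. Now: state=B, head=-1, tape[-2..2]=01110 (head:  ^)
Step 6: in state B at pos -1, read 1 -> (B,1)->write 1,move L,goto B. Now: state=B, head=-2, tape[-3..2]=001110 (head:  ^)
Step 7: in state B at pos -2, read 0 -> (B,0)->write 1,move R,goto C. Now: state=C, head=-1, tape[-3..2]=011110 (head:   ^)
Step 8: in state C at pos -1, read 1 -> (C,1)->write 1,move R,goto A. Now: state=A, head=0, tape[-3..2]=011110 (head:    ^)
Step 9: in state A at pos 0, read 1 -> (A,1)->write 0,move R,goto D. Now: state=D, head=1, tape[-3..2]=011010 (head:     ^)
Step 10: in state D at pos 1, read 1 -> (D,1)->write 1,move R,goto D. Now: state=D, head=2, tape[-3..3]=0110100 (head:      ^)
Step 11: in state D at pos 2, read 0 -> (D,0)->write 0,move L,goto H. Now: state=H, head=1, tape[-3..3]=0110100 (head:     ^)
State H reached at step 11; 11 <= 14 -> yes

Answer: yes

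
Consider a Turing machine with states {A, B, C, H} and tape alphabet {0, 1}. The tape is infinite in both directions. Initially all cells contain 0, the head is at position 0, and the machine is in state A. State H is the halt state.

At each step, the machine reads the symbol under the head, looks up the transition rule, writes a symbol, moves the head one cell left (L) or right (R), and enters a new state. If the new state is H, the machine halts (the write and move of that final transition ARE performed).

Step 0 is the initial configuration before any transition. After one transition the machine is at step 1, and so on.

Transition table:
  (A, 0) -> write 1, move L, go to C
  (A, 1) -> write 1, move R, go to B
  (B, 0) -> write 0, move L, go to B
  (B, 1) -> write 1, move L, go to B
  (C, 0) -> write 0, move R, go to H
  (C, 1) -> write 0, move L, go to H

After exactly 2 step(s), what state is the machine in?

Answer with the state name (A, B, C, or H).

Step 1: in state A at pos 0, read 0 -> (A,0)->write 1,move L,goto C. Now: state=C, head=-1, tape[-2..1]=0010 (head:  ^)
Step 2: in state C at pos -1, read 0 -> (C,0)->write 0,move R,goto H. Now: state=H, head=0, tape[-2..1]=0010 (head:   ^)

Answer: H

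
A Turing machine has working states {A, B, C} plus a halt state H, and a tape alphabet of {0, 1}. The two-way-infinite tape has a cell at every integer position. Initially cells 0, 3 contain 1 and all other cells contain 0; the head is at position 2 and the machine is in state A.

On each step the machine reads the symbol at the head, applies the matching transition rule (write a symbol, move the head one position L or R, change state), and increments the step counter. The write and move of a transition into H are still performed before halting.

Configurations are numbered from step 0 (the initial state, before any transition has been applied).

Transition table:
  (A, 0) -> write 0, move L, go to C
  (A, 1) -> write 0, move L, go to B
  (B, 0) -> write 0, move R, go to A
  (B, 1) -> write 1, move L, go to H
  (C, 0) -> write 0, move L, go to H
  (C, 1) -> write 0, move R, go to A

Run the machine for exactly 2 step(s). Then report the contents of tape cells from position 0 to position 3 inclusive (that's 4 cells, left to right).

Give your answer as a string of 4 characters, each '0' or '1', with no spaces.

Answer: 1001

Derivation:
Step 1: in state A at pos 2, read 0 -> (A,0)->write 0,move L,goto C. Now: state=C, head=1, tape[-1..4]=010010 (head:   ^)
Step 2: in state C at pos 1, read 0 -> (C,0)->write 0,move L,goto H. Now: state=H, head=0, tape[-1..4]=010010 (head:  ^)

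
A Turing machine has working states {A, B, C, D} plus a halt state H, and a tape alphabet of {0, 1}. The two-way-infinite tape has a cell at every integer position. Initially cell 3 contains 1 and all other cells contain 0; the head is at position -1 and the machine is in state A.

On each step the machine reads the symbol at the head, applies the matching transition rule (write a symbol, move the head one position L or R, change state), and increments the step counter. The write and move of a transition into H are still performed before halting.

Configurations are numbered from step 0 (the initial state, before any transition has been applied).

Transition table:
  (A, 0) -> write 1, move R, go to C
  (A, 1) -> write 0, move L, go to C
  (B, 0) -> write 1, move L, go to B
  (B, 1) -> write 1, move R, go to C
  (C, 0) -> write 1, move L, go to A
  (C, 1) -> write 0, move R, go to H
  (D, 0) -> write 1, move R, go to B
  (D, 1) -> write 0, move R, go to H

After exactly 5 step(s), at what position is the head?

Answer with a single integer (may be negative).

Answer: -2

Derivation:
Step 1: in state A at pos -1, read 0 -> (A,0)->write 1,move R,goto C. Now: state=C, head=0, tape[-2..4]=0100010 (head:   ^)
Step 2: in state C at pos 0, read 0 -> (C,0)->write 1,move L,goto A. Now: state=A, head=-1, tape[-2..4]=0110010 (head:  ^)
Step 3: in state A at pos -1, read 1 -> (A,1)->write 0,move L,goto C. Now: state=C, head=-2, tape[-3..4]=00010010 (head:  ^)
Step 4: in state C at pos -2, read 0 -> (C,0)->write 1,move L,goto A. Now: state=A, head=-3, tape[-4..4]=001010010 (head:  ^)
Step 5: in state A at pos -3, read 0 -> (A,0)->write 1,move R,goto C. Now: state=C, head=-2, tape[-4..4]=011010010 (head:   ^)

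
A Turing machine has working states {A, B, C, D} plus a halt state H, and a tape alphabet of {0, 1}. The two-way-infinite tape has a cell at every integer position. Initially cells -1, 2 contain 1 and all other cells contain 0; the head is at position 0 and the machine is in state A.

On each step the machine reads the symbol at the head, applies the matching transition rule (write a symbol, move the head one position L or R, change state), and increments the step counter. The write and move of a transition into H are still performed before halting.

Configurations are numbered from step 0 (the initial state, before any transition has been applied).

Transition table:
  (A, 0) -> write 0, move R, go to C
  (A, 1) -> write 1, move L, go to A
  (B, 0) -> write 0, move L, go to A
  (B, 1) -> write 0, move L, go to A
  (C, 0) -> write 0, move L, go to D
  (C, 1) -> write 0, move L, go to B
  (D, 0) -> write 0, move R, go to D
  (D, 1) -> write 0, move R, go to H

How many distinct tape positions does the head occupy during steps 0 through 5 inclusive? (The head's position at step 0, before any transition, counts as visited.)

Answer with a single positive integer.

Step 1: in state A at pos 0, read 0 -> (A,0)->write 0,move R,goto C. Now: state=C, head=1, tape[-2..3]=010010 (head:    ^)
Step 2: in state C at pos 1, read 0 -> (C,0)->write 0,move L,goto D. Now: state=D, head=0, tape[-2..3]=010010 (head:   ^)
Step 3: in state D at pos 0, read 0 -> (D,0)->write 0,move R,goto D. Now: state=D, head=1, tape[-2..3]=010010 (head:    ^)
Step 4: in state D at pos 1, read 0 -> (D,0)->write 0,move R,goto D. Now: state=D, head=2, tape[-2..3]=010010 (head:     ^)
Step 5: in state D at pos 2, read 1 -> (D,1)->write 0,move R,goto H. Now: state=H, head=3, tape[-2..4]=0100000 (head:      ^)
Head positions at steps 0..5: starting at 0, distinct positions visited = {0, 1, 2, 3} -> 4 position(s)

Answer: 4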